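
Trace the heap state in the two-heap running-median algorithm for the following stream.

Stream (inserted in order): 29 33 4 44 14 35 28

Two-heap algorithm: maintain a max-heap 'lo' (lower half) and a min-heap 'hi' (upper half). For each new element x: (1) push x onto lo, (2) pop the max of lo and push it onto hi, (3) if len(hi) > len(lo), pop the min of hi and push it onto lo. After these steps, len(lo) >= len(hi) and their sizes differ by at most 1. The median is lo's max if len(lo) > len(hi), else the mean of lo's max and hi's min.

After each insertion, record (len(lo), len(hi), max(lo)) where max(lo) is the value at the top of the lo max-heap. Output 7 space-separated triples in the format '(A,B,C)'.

Step 1: insert 29 -> lo=[29] hi=[] -> (len(lo)=1, len(hi)=0, max(lo)=29)
Step 2: insert 33 -> lo=[29] hi=[33] -> (len(lo)=1, len(hi)=1, max(lo)=29)
Step 3: insert 4 -> lo=[4, 29] hi=[33] -> (len(lo)=2, len(hi)=1, max(lo)=29)
Step 4: insert 44 -> lo=[4, 29] hi=[33, 44] -> (len(lo)=2, len(hi)=2, max(lo)=29)
Step 5: insert 14 -> lo=[4, 14, 29] hi=[33, 44] -> (len(lo)=3, len(hi)=2, max(lo)=29)
Step 6: insert 35 -> lo=[4, 14, 29] hi=[33, 35, 44] -> (len(lo)=3, len(hi)=3, max(lo)=29)
Step 7: insert 28 -> lo=[4, 14, 28, 29] hi=[33, 35, 44] -> (len(lo)=4, len(hi)=3, max(lo)=29)

Answer: (1,0,29) (1,1,29) (2,1,29) (2,2,29) (3,2,29) (3,3,29) (4,3,29)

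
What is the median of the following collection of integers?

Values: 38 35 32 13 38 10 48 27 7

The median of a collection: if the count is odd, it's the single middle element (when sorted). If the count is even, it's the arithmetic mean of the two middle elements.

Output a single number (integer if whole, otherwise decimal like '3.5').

Answer: 32

Derivation:
Step 1: insert 38 -> lo=[38] (size 1, max 38) hi=[] (size 0) -> median=38
Step 2: insert 35 -> lo=[35] (size 1, max 35) hi=[38] (size 1, min 38) -> median=36.5
Step 3: insert 32 -> lo=[32, 35] (size 2, max 35) hi=[38] (size 1, min 38) -> median=35
Step 4: insert 13 -> lo=[13, 32] (size 2, max 32) hi=[35, 38] (size 2, min 35) -> median=33.5
Step 5: insert 38 -> lo=[13, 32, 35] (size 3, max 35) hi=[38, 38] (size 2, min 38) -> median=35
Step 6: insert 10 -> lo=[10, 13, 32] (size 3, max 32) hi=[35, 38, 38] (size 3, min 35) -> median=33.5
Step 7: insert 48 -> lo=[10, 13, 32, 35] (size 4, max 35) hi=[38, 38, 48] (size 3, min 38) -> median=35
Step 8: insert 27 -> lo=[10, 13, 27, 32] (size 4, max 32) hi=[35, 38, 38, 48] (size 4, min 35) -> median=33.5
Step 9: insert 7 -> lo=[7, 10, 13, 27, 32] (size 5, max 32) hi=[35, 38, 38, 48] (size 4, min 35) -> median=32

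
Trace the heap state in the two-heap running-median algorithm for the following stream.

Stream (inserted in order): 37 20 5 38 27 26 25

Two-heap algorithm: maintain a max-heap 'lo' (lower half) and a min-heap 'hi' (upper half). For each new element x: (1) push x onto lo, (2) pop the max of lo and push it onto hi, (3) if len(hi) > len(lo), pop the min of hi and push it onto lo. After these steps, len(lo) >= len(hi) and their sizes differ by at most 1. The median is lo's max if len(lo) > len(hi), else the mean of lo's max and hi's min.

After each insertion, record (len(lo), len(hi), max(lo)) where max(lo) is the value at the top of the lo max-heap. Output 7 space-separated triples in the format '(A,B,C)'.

Answer: (1,0,37) (1,1,20) (2,1,20) (2,2,20) (3,2,27) (3,3,26) (4,3,26)

Derivation:
Step 1: insert 37 -> lo=[37] hi=[] -> (len(lo)=1, len(hi)=0, max(lo)=37)
Step 2: insert 20 -> lo=[20] hi=[37] -> (len(lo)=1, len(hi)=1, max(lo)=20)
Step 3: insert 5 -> lo=[5, 20] hi=[37] -> (len(lo)=2, len(hi)=1, max(lo)=20)
Step 4: insert 38 -> lo=[5, 20] hi=[37, 38] -> (len(lo)=2, len(hi)=2, max(lo)=20)
Step 5: insert 27 -> lo=[5, 20, 27] hi=[37, 38] -> (len(lo)=3, len(hi)=2, max(lo)=27)
Step 6: insert 26 -> lo=[5, 20, 26] hi=[27, 37, 38] -> (len(lo)=3, len(hi)=3, max(lo)=26)
Step 7: insert 25 -> lo=[5, 20, 25, 26] hi=[27, 37, 38] -> (len(lo)=4, len(hi)=3, max(lo)=26)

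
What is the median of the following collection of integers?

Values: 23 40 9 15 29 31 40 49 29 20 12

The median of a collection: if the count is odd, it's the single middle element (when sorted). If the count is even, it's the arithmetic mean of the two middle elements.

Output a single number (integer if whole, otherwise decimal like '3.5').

Answer: 29

Derivation:
Step 1: insert 23 -> lo=[23] (size 1, max 23) hi=[] (size 0) -> median=23
Step 2: insert 40 -> lo=[23] (size 1, max 23) hi=[40] (size 1, min 40) -> median=31.5
Step 3: insert 9 -> lo=[9, 23] (size 2, max 23) hi=[40] (size 1, min 40) -> median=23
Step 4: insert 15 -> lo=[9, 15] (size 2, max 15) hi=[23, 40] (size 2, min 23) -> median=19
Step 5: insert 29 -> lo=[9, 15, 23] (size 3, max 23) hi=[29, 40] (size 2, min 29) -> median=23
Step 6: insert 31 -> lo=[9, 15, 23] (size 3, max 23) hi=[29, 31, 40] (size 3, min 29) -> median=26
Step 7: insert 40 -> lo=[9, 15, 23, 29] (size 4, max 29) hi=[31, 40, 40] (size 3, min 31) -> median=29
Step 8: insert 49 -> lo=[9, 15, 23, 29] (size 4, max 29) hi=[31, 40, 40, 49] (size 4, min 31) -> median=30
Step 9: insert 29 -> lo=[9, 15, 23, 29, 29] (size 5, max 29) hi=[31, 40, 40, 49] (size 4, min 31) -> median=29
Step 10: insert 20 -> lo=[9, 15, 20, 23, 29] (size 5, max 29) hi=[29, 31, 40, 40, 49] (size 5, min 29) -> median=29
Step 11: insert 12 -> lo=[9, 12, 15, 20, 23, 29] (size 6, max 29) hi=[29, 31, 40, 40, 49] (size 5, min 29) -> median=29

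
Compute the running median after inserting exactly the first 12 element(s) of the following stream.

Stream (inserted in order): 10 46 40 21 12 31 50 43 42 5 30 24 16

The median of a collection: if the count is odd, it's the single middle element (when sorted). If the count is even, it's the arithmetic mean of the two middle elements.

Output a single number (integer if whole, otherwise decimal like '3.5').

Step 1: insert 10 -> lo=[10] (size 1, max 10) hi=[] (size 0) -> median=10
Step 2: insert 46 -> lo=[10] (size 1, max 10) hi=[46] (size 1, min 46) -> median=28
Step 3: insert 40 -> lo=[10, 40] (size 2, max 40) hi=[46] (size 1, min 46) -> median=40
Step 4: insert 21 -> lo=[10, 21] (size 2, max 21) hi=[40, 46] (size 2, min 40) -> median=30.5
Step 5: insert 12 -> lo=[10, 12, 21] (size 3, max 21) hi=[40, 46] (size 2, min 40) -> median=21
Step 6: insert 31 -> lo=[10, 12, 21] (size 3, max 21) hi=[31, 40, 46] (size 3, min 31) -> median=26
Step 7: insert 50 -> lo=[10, 12, 21, 31] (size 4, max 31) hi=[40, 46, 50] (size 3, min 40) -> median=31
Step 8: insert 43 -> lo=[10, 12, 21, 31] (size 4, max 31) hi=[40, 43, 46, 50] (size 4, min 40) -> median=35.5
Step 9: insert 42 -> lo=[10, 12, 21, 31, 40] (size 5, max 40) hi=[42, 43, 46, 50] (size 4, min 42) -> median=40
Step 10: insert 5 -> lo=[5, 10, 12, 21, 31] (size 5, max 31) hi=[40, 42, 43, 46, 50] (size 5, min 40) -> median=35.5
Step 11: insert 30 -> lo=[5, 10, 12, 21, 30, 31] (size 6, max 31) hi=[40, 42, 43, 46, 50] (size 5, min 40) -> median=31
Step 12: insert 24 -> lo=[5, 10, 12, 21, 24, 30] (size 6, max 30) hi=[31, 40, 42, 43, 46, 50] (size 6, min 31) -> median=30.5

Answer: 30.5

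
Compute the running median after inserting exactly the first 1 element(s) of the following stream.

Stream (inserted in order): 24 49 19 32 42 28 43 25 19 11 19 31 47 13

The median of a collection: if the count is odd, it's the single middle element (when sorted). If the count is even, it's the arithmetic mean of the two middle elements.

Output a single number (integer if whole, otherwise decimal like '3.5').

Step 1: insert 24 -> lo=[24] (size 1, max 24) hi=[] (size 0) -> median=24

Answer: 24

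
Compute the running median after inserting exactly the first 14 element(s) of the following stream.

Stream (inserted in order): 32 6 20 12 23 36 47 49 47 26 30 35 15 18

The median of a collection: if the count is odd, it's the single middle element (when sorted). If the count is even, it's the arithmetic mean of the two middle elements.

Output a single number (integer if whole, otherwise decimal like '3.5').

Answer: 28

Derivation:
Step 1: insert 32 -> lo=[32] (size 1, max 32) hi=[] (size 0) -> median=32
Step 2: insert 6 -> lo=[6] (size 1, max 6) hi=[32] (size 1, min 32) -> median=19
Step 3: insert 20 -> lo=[6, 20] (size 2, max 20) hi=[32] (size 1, min 32) -> median=20
Step 4: insert 12 -> lo=[6, 12] (size 2, max 12) hi=[20, 32] (size 2, min 20) -> median=16
Step 5: insert 23 -> lo=[6, 12, 20] (size 3, max 20) hi=[23, 32] (size 2, min 23) -> median=20
Step 6: insert 36 -> lo=[6, 12, 20] (size 3, max 20) hi=[23, 32, 36] (size 3, min 23) -> median=21.5
Step 7: insert 47 -> lo=[6, 12, 20, 23] (size 4, max 23) hi=[32, 36, 47] (size 3, min 32) -> median=23
Step 8: insert 49 -> lo=[6, 12, 20, 23] (size 4, max 23) hi=[32, 36, 47, 49] (size 4, min 32) -> median=27.5
Step 9: insert 47 -> lo=[6, 12, 20, 23, 32] (size 5, max 32) hi=[36, 47, 47, 49] (size 4, min 36) -> median=32
Step 10: insert 26 -> lo=[6, 12, 20, 23, 26] (size 5, max 26) hi=[32, 36, 47, 47, 49] (size 5, min 32) -> median=29
Step 11: insert 30 -> lo=[6, 12, 20, 23, 26, 30] (size 6, max 30) hi=[32, 36, 47, 47, 49] (size 5, min 32) -> median=30
Step 12: insert 35 -> lo=[6, 12, 20, 23, 26, 30] (size 6, max 30) hi=[32, 35, 36, 47, 47, 49] (size 6, min 32) -> median=31
Step 13: insert 15 -> lo=[6, 12, 15, 20, 23, 26, 30] (size 7, max 30) hi=[32, 35, 36, 47, 47, 49] (size 6, min 32) -> median=30
Step 14: insert 18 -> lo=[6, 12, 15, 18, 20, 23, 26] (size 7, max 26) hi=[30, 32, 35, 36, 47, 47, 49] (size 7, min 30) -> median=28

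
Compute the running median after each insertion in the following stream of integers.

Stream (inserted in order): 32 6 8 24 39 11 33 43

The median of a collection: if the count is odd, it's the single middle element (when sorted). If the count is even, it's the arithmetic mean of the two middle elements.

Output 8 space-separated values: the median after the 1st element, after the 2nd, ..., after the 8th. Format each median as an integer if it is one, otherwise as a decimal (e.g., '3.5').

Step 1: insert 32 -> lo=[32] (size 1, max 32) hi=[] (size 0) -> median=32
Step 2: insert 6 -> lo=[6] (size 1, max 6) hi=[32] (size 1, min 32) -> median=19
Step 3: insert 8 -> lo=[6, 8] (size 2, max 8) hi=[32] (size 1, min 32) -> median=8
Step 4: insert 24 -> lo=[6, 8] (size 2, max 8) hi=[24, 32] (size 2, min 24) -> median=16
Step 5: insert 39 -> lo=[6, 8, 24] (size 3, max 24) hi=[32, 39] (size 2, min 32) -> median=24
Step 6: insert 11 -> lo=[6, 8, 11] (size 3, max 11) hi=[24, 32, 39] (size 3, min 24) -> median=17.5
Step 7: insert 33 -> lo=[6, 8, 11, 24] (size 4, max 24) hi=[32, 33, 39] (size 3, min 32) -> median=24
Step 8: insert 43 -> lo=[6, 8, 11, 24] (size 4, max 24) hi=[32, 33, 39, 43] (size 4, min 32) -> median=28

Answer: 32 19 8 16 24 17.5 24 28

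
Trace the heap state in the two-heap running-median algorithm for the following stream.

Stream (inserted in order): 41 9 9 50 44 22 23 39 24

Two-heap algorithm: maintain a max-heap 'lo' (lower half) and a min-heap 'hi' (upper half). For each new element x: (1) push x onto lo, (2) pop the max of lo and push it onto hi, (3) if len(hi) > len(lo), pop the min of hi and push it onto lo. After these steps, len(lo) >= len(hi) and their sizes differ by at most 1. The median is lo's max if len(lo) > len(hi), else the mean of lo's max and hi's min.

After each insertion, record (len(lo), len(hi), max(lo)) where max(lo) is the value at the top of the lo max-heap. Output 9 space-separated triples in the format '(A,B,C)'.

Step 1: insert 41 -> lo=[41] hi=[] -> (len(lo)=1, len(hi)=0, max(lo)=41)
Step 2: insert 9 -> lo=[9] hi=[41] -> (len(lo)=1, len(hi)=1, max(lo)=9)
Step 3: insert 9 -> lo=[9, 9] hi=[41] -> (len(lo)=2, len(hi)=1, max(lo)=9)
Step 4: insert 50 -> lo=[9, 9] hi=[41, 50] -> (len(lo)=2, len(hi)=2, max(lo)=9)
Step 5: insert 44 -> lo=[9, 9, 41] hi=[44, 50] -> (len(lo)=3, len(hi)=2, max(lo)=41)
Step 6: insert 22 -> lo=[9, 9, 22] hi=[41, 44, 50] -> (len(lo)=3, len(hi)=3, max(lo)=22)
Step 7: insert 23 -> lo=[9, 9, 22, 23] hi=[41, 44, 50] -> (len(lo)=4, len(hi)=3, max(lo)=23)
Step 8: insert 39 -> lo=[9, 9, 22, 23] hi=[39, 41, 44, 50] -> (len(lo)=4, len(hi)=4, max(lo)=23)
Step 9: insert 24 -> lo=[9, 9, 22, 23, 24] hi=[39, 41, 44, 50] -> (len(lo)=5, len(hi)=4, max(lo)=24)

Answer: (1,0,41) (1,1,9) (2,1,9) (2,2,9) (3,2,41) (3,3,22) (4,3,23) (4,4,23) (5,4,24)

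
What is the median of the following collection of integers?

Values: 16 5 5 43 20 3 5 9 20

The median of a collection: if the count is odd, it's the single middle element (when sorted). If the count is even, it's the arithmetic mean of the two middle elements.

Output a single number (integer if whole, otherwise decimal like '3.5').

Answer: 9

Derivation:
Step 1: insert 16 -> lo=[16] (size 1, max 16) hi=[] (size 0) -> median=16
Step 2: insert 5 -> lo=[5] (size 1, max 5) hi=[16] (size 1, min 16) -> median=10.5
Step 3: insert 5 -> lo=[5, 5] (size 2, max 5) hi=[16] (size 1, min 16) -> median=5
Step 4: insert 43 -> lo=[5, 5] (size 2, max 5) hi=[16, 43] (size 2, min 16) -> median=10.5
Step 5: insert 20 -> lo=[5, 5, 16] (size 3, max 16) hi=[20, 43] (size 2, min 20) -> median=16
Step 6: insert 3 -> lo=[3, 5, 5] (size 3, max 5) hi=[16, 20, 43] (size 3, min 16) -> median=10.5
Step 7: insert 5 -> lo=[3, 5, 5, 5] (size 4, max 5) hi=[16, 20, 43] (size 3, min 16) -> median=5
Step 8: insert 9 -> lo=[3, 5, 5, 5] (size 4, max 5) hi=[9, 16, 20, 43] (size 4, min 9) -> median=7
Step 9: insert 20 -> lo=[3, 5, 5, 5, 9] (size 5, max 9) hi=[16, 20, 20, 43] (size 4, min 16) -> median=9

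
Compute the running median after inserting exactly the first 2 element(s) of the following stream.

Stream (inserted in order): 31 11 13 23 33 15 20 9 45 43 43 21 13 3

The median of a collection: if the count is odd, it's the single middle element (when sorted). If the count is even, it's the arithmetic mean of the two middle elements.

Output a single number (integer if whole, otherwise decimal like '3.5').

Step 1: insert 31 -> lo=[31] (size 1, max 31) hi=[] (size 0) -> median=31
Step 2: insert 11 -> lo=[11] (size 1, max 11) hi=[31] (size 1, min 31) -> median=21

Answer: 21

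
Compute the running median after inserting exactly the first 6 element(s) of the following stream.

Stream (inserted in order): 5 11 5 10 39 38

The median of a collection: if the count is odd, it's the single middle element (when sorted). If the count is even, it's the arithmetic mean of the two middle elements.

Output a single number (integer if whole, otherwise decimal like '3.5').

Answer: 10.5

Derivation:
Step 1: insert 5 -> lo=[5] (size 1, max 5) hi=[] (size 0) -> median=5
Step 2: insert 11 -> lo=[5] (size 1, max 5) hi=[11] (size 1, min 11) -> median=8
Step 3: insert 5 -> lo=[5, 5] (size 2, max 5) hi=[11] (size 1, min 11) -> median=5
Step 4: insert 10 -> lo=[5, 5] (size 2, max 5) hi=[10, 11] (size 2, min 10) -> median=7.5
Step 5: insert 39 -> lo=[5, 5, 10] (size 3, max 10) hi=[11, 39] (size 2, min 11) -> median=10
Step 6: insert 38 -> lo=[5, 5, 10] (size 3, max 10) hi=[11, 38, 39] (size 3, min 11) -> median=10.5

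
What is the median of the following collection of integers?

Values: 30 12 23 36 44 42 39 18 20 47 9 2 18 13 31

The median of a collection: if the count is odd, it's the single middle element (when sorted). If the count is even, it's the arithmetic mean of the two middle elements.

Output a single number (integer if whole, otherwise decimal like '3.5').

Step 1: insert 30 -> lo=[30] (size 1, max 30) hi=[] (size 0) -> median=30
Step 2: insert 12 -> lo=[12] (size 1, max 12) hi=[30] (size 1, min 30) -> median=21
Step 3: insert 23 -> lo=[12, 23] (size 2, max 23) hi=[30] (size 1, min 30) -> median=23
Step 4: insert 36 -> lo=[12, 23] (size 2, max 23) hi=[30, 36] (size 2, min 30) -> median=26.5
Step 5: insert 44 -> lo=[12, 23, 30] (size 3, max 30) hi=[36, 44] (size 2, min 36) -> median=30
Step 6: insert 42 -> lo=[12, 23, 30] (size 3, max 30) hi=[36, 42, 44] (size 3, min 36) -> median=33
Step 7: insert 39 -> lo=[12, 23, 30, 36] (size 4, max 36) hi=[39, 42, 44] (size 3, min 39) -> median=36
Step 8: insert 18 -> lo=[12, 18, 23, 30] (size 4, max 30) hi=[36, 39, 42, 44] (size 4, min 36) -> median=33
Step 9: insert 20 -> lo=[12, 18, 20, 23, 30] (size 5, max 30) hi=[36, 39, 42, 44] (size 4, min 36) -> median=30
Step 10: insert 47 -> lo=[12, 18, 20, 23, 30] (size 5, max 30) hi=[36, 39, 42, 44, 47] (size 5, min 36) -> median=33
Step 11: insert 9 -> lo=[9, 12, 18, 20, 23, 30] (size 6, max 30) hi=[36, 39, 42, 44, 47] (size 5, min 36) -> median=30
Step 12: insert 2 -> lo=[2, 9, 12, 18, 20, 23] (size 6, max 23) hi=[30, 36, 39, 42, 44, 47] (size 6, min 30) -> median=26.5
Step 13: insert 18 -> lo=[2, 9, 12, 18, 18, 20, 23] (size 7, max 23) hi=[30, 36, 39, 42, 44, 47] (size 6, min 30) -> median=23
Step 14: insert 13 -> lo=[2, 9, 12, 13, 18, 18, 20] (size 7, max 20) hi=[23, 30, 36, 39, 42, 44, 47] (size 7, min 23) -> median=21.5
Step 15: insert 31 -> lo=[2, 9, 12, 13, 18, 18, 20, 23] (size 8, max 23) hi=[30, 31, 36, 39, 42, 44, 47] (size 7, min 30) -> median=23

Answer: 23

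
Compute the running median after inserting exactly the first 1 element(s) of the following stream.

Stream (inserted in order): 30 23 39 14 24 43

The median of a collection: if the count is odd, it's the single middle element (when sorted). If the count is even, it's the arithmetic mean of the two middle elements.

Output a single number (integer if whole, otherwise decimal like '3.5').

Step 1: insert 30 -> lo=[30] (size 1, max 30) hi=[] (size 0) -> median=30

Answer: 30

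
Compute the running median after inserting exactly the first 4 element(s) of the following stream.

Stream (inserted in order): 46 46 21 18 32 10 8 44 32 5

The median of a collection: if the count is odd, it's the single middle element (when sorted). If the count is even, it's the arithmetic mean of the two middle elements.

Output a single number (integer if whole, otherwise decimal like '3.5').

Answer: 33.5

Derivation:
Step 1: insert 46 -> lo=[46] (size 1, max 46) hi=[] (size 0) -> median=46
Step 2: insert 46 -> lo=[46] (size 1, max 46) hi=[46] (size 1, min 46) -> median=46
Step 3: insert 21 -> lo=[21, 46] (size 2, max 46) hi=[46] (size 1, min 46) -> median=46
Step 4: insert 18 -> lo=[18, 21] (size 2, max 21) hi=[46, 46] (size 2, min 46) -> median=33.5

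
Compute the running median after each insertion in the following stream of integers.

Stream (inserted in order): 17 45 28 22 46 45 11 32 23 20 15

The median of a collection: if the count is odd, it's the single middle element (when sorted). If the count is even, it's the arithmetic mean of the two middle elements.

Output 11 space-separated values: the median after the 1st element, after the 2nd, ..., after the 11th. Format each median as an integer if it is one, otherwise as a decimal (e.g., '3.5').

Answer: 17 31 28 25 28 36.5 28 30 28 25.5 23

Derivation:
Step 1: insert 17 -> lo=[17] (size 1, max 17) hi=[] (size 0) -> median=17
Step 2: insert 45 -> lo=[17] (size 1, max 17) hi=[45] (size 1, min 45) -> median=31
Step 3: insert 28 -> lo=[17, 28] (size 2, max 28) hi=[45] (size 1, min 45) -> median=28
Step 4: insert 22 -> lo=[17, 22] (size 2, max 22) hi=[28, 45] (size 2, min 28) -> median=25
Step 5: insert 46 -> lo=[17, 22, 28] (size 3, max 28) hi=[45, 46] (size 2, min 45) -> median=28
Step 6: insert 45 -> lo=[17, 22, 28] (size 3, max 28) hi=[45, 45, 46] (size 3, min 45) -> median=36.5
Step 7: insert 11 -> lo=[11, 17, 22, 28] (size 4, max 28) hi=[45, 45, 46] (size 3, min 45) -> median=28
Step 8: insert 32 -> lo=[11, 17, 22, 28] (size 4, max 28) hi=[32, 45, 45, 46] (size 4, min 32) -> median=30
Step 9: insert 23 -> lo=[11, 17, 22, 23, 28] (size 5, max 28) hi=[32, 45, 45, 46] (size 4, min 32) -> median=28
Step 10: insert 20 -> lo=[11, 17, 20, 22, 23] (size 5, max 23) hi=[28, 32, 45, 45, 46] (size 5, min 28) -> median=25.5
Step 11: insert 15 -> lo=[11, 15, 17, 20, 22, 23] (size 6, max 23) hi=[28, 32, 45, 45, 46] (size 5, min 28) -> median=23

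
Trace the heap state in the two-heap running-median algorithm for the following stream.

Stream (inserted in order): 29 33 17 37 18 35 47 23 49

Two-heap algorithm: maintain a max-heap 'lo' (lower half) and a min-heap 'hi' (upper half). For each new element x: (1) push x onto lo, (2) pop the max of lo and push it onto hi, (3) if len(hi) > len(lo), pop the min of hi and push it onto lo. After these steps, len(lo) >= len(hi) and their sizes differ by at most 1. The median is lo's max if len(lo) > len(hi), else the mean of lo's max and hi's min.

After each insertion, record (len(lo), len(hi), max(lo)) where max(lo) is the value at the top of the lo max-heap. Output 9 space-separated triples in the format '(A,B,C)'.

Step 1: insert 29 -> lo=[29] hi=[] -> (len(lo)=1, len(hi)=0, max(lo)=29)
Step 2: insert 33 -> lo=[29] hi=[33] -> (len(lo)=1, len(hi)=1, max(lo)=29)
Step 3: insert 17 -> lo=[17, 29] hi=[33] -> (len(lo)=2, len(hi)=1, max(lo)=29)
Step 4: insert 37 -> lo=[17, 29] hi=[33, 37] -> (len(lo)=2, len(hi)=2, max(lo)=29)
Step 5: insert 18 -> lo=[17, 18, 29] hi=[33, 37] -> (len(lo)=3, len(hi)=2, max(lo)=29)
Step 6: insert 35 -> lo=[17, 18, 29] hi=[33, 35, 37] -> (len(lo)=3, len(hi)=3, max(lo)=29)
Step 7: insert 47 -> lo=[17, 18, 29, 33] hi=[35, 37, 47] -> (len(lo)=4, len(hi)=3, max(lo)=33)
Step 8: insert 23 -> lo=[17, 18, 23, 29] hi=[33, 35, 37, 47] -> (len(lo)=4, len(hi)=4, max(lo)=29)
Step 9: insert 49 -> lo=[17, 18, 23, 29, 33] hi=[35, 37, 47, 49] -> (len(lo)=5, len(hi)=4, max(lo)=33)

Answer: (1,0,29) (1,1,29) (2,1,29) (2,2,29) (3,2,29) (3,3,29) (4,3,33) (4,4,29) (5,4,33)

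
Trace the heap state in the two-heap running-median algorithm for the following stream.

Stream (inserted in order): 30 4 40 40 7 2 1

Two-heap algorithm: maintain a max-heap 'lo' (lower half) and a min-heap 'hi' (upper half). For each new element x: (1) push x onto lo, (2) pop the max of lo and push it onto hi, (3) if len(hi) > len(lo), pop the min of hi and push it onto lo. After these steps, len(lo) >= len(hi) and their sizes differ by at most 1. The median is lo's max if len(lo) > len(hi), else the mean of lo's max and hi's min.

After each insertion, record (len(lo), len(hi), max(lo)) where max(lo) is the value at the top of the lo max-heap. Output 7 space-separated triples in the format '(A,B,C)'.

Step 1: insert 30 -> lo=[30] hi=[] -> (len(lo)=1, len(hi)=0, max(lo)=30)
Step 2: insert 4 -> lo=[4] hi=[30] -> (len(lo)=1, len(hi)=1, max(lo)=4)
Step 3: insert 40 -> lo=[4, 30] hi=[40] -> (len(lo)=2, len(hi)=1, max(lo)=30)
Step 4: insert 40 -> lo=[4, 30] hi=[40, 40] -> (len(lo)=2, len(hi)=2, max(lo)=30)
Step 5: insert 7 -> lo=[4, 7, 30] hi=[40, 40] -> (len(lo)=3, len(hi)=2, max(lo)=30)
Step 6: insert 2 -> lo=[2, 4, 7] hi=[30, 40, 40] -> (len(lo)=3, len(hi)=3, max(lo)=7)
Step 7: insert 1 -> lo=[1, 2, 4, 7] hi=[30, 40, 40] -> (len(lo)=4, len(hi)=3, max(lo)=7)

Answer: (1,0,30) (1,1,4) (2,1,30) (2,2,30) (3,2,30) (3,3,7) (4,3,7)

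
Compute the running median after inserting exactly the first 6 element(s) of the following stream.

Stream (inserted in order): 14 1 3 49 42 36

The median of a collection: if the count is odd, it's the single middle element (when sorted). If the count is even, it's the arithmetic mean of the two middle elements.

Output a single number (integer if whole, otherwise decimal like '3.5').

Answer: 25

Derivation:
Step 1: insert 14 -> lo=[14] (size 1, max 14) hi=[] (size 0) -> median=14
Step 2: insert 1 -> lo=[1] (size 1, max 1) hi=[14] (size 1, min 14) -> median=7.5
Step 3: insert 3 -> lo=[1, 3] (size 2, max 3) hi=[14] (size 1, min 14) -> median=3
Step 4: insert 49 -> lo=[1, 3] (size 2, max 3) hi=[14, 49] (size 2, min 14) -> median=8.5
Step 5: insert 42 -> lo=[1, 3, 14] (size 3, max 14) hi=[42, 49] (size 2, min 42) -> median=14
Step 6: insert 36 -> lo=[1, 3, 14] (size 3, max 14) hi=[36, 42, 49] (size 3, min 36) -> median=25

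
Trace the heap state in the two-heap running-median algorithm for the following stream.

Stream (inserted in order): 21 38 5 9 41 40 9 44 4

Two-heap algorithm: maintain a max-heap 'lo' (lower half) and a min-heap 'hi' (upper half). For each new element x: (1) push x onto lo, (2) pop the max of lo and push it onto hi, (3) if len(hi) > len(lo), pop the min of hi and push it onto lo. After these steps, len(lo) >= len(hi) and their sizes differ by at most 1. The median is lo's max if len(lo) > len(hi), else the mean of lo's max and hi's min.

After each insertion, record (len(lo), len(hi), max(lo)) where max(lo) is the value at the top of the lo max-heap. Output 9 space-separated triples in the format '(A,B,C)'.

Step 1: insert 21 -> lo=[21] hi=[] -> (len(lo)=1, len(hi)=0, max(lo)=21)
Step 2: insert 38 -> lo=[21] hi=[38] -> (len(lo)=1, len(hi)=1, max(lo)=21)
Step 3: insert 5 -> lo=[5, 21] hi=[38] -> (len(lo)=2, len(hi)=1, max(lo)=21)
Step 4: insert 9 -> lo=[5, 9] hi=[21, 38] -> (len(lo)=2, len(hi)=2, max(lo)=9)
Step 5: insert 41 -> lo=[5, 9, 21] hi=[38, 41] -> (len(lo)=3, len(hi)=2, max(lo)=21)
Step 6: insert 40 -> lo=[5, 9, 21] hi=[38, 40, 41] -> (len(lo)=3, len(hi)=3, max(lo)=21)
Step 7: insert 9 -> lo=[5, 9, 9, 21] hi=[38, 40, 41] -> (len(lo)=4, len(hi)=3, max(lo)=21)
Step 8: insert 44 -> lo=[5, 9, 9, 21] hi=[38, 40, 41, 44] -> (len(lo)=4, len(hi)=4, max(lo)=21)
Step 9: insert 4 -> lo=[4, 5, 9, 9, 21] hi=[38, 40, 41, 44] -> (len(lo)=5, len(hi)=4, max(lo)=21)

Answer: (1,0,21) (1,1,21) (2,1,21) (2,2,9) (3,2,21) (3,3,21) (4,3,21) (4,4,21) (5,4,21)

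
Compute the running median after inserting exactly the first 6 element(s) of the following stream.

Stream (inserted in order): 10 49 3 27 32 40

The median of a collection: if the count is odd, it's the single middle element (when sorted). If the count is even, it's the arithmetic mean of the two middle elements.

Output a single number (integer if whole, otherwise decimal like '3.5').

Answer: 29.5

Derivation:
Step 1: insert 10 -> lo=[10] (size 1, max 10) hi=[] (size 0) -> median=10
Step 2: insert 49 -> lo=[10] (size 1, max 10) hi=[49] (size 1, min 49) -> median=29.5
Step 3: insert 3 -> lo=[3, 10] (size 2, max 10) hi=[49] (size 1, min 49) -> median=10
Step 4: insert 27 -> lo=[3, 10] (size 2, max 10) hi=[27, 49] (size 2, min 27) -> median=18.5
Step 5: insert 32 -> lo=[3, 10, 27] (size 3, max 27) hi=[32, 49] (size 2, min 32) -> median=27
Step 6: insert 40 -> lo=[3, 10, 27] (size 3, max 27) hi=[32, 40, 49] (size 3, min 32) -> median=29.5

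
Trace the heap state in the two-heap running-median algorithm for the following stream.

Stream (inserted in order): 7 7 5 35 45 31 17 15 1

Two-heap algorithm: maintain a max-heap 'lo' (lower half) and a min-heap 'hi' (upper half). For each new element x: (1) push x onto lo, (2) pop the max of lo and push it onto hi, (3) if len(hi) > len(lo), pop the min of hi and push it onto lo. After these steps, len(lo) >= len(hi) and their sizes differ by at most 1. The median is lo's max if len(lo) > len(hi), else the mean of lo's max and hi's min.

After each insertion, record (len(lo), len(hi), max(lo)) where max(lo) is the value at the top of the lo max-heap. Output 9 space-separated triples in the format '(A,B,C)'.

Step 1: insert 7 -> lo=[7] hi=[] -> (len(lo)=1, len(hi)=0, max(lo)=7)
Step 2: insert 7 -> lo=[7] hi=[7] -> (len(lo)=1, len(hi)=1, max(lo)=7)
Step 3: insert 5 -> lo=[5, 7] hi=[7] -> (len(lo)=2, len(hi)=1, max(lo)=7)
Step 4: insert 35 -> lo=[5, 7] hi=[7, 35] -> (len(lo)=2, len(hi)=2, max(lo)=7)
Step 5: insert 45 -> lo=[5, 7, 7] hi=[35, 45] -> (len(lo)=3, len(hi)=2, max(lo)=7)
Step 6: insert 31 -> lo=[5, 7, 7] hi=[31, 35, 45] -> (len(lo)=3, len(hi)=3, max(lo)=7)
Step 7: insert 17 -> lo=[5, 7, 7, 17] hi=[31, 35, 45] -> (len(lo)=4, len(hi)=3, max(lo)=17)
Step 8: insert 15 -> lo=[5, 7, 7, 15] hi=[17, 31, 35, 45] -> (len(lo)=4, len(hi)=4, max(lo)=15)
Step 9: insert 1 -> lo=[1, 5, 7, 7, 15] hi=[17, 31, 35, 45] -> (len(lo)=5, len(hi)=4, max(lo)=15)

Answer: (1,0,7) (1,1,7) (2,1,7) (2,2,7) (3,2,7) (3,3,7) (4,3,17) (4,4,15) (5,4,15)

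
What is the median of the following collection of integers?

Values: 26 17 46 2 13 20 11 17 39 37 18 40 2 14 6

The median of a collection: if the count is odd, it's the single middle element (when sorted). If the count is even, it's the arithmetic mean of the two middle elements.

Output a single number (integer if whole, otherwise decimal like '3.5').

Step 1: insert 26 -> lo=[26] (size 1, max 26) hi=[] (size 0) -> median=26
Step 2: insert 17 -> lo=[17] (size 1, max 17) hi=[26] (size 1, min 26) -> median=21.5
Step 3: insert 46 -> lo=[17, 26] (size 2, max 26) hi=[46] (size 1, min 46) -> median=26
Step 4: insert 2 -> lo=[2, 17] (size 2, max 17) hi=[26, 46] (size 2, min 26) -> median=21.5
Step 5: insert 13 -> lo=[2, 13, 17] (size 3, max 17) hi=[26, 46] (size 2, min 26) -> median=17
Step 6: insert 20 -> lo=[2, 13, 17] (size 3, max 17) hi=[20, 26, 46] (size 3, min 20) -> median=18.5
Step 7: insert 11 -> lo=[2, 11, 13, 17] (size 4, max 17) hi=[20, 26, 46] (size 3, min 20) -> median=17
Step 8: insert 17 -> lo=[2, 11, 13, 17] (size 4, max 17) hi=[17, 20, 26, 46] (size 4, min 17) -> median=17
Step 9: insert 39 -> lo=[2, 11, 13, 17, 17] (size 5, max 17) hi=[20, 26, 39, 46] (size 4, min 20) -> median=17
Step 10: insert 37 -> lo=[2, 11, 13, 17, 17] (size 5, max 17) hi=[20, 26, 37, 39, 46] (size 5, min 20) -> median=18.5
Step 11: insert 18 -> lo=[2, 11, 13, 17, 17, 18] (size 6, max 18) hi=[20, 26, 37, 39, 46] (size 5, min 20) -> median=18
Step 12: insert 40 -> lo=[2, 11, 13, 17, 17, 18] (size 6, max 18) hi=[20, 26, 37, 39, 40, 46] (size 6, min 20) -> median=19
Step 13: insert 2 -> lo=[2, 2, 11, 13, 17, 17, 18] (size 7, max 18) hi=[20, 26, 37, 39, 40, 46] (size 6, min 20) -> median=18
Step 14: insert 14 -> lo=[2, 2, 11, 13, 14, 17, 17] (size 7, max 17) hi=[18, 20, 26, 37, 39, 40, 46] (size 7, min 18) -> median=17.5
Step 15: insert 6 -> lo=[2, 2, 6, 11, 13, 14, 17, 17] (size 8, max 17) hi=[18, 20, 26, 37, 39, 40, 46] (size 7, min 18) -> median=17

Answer: 17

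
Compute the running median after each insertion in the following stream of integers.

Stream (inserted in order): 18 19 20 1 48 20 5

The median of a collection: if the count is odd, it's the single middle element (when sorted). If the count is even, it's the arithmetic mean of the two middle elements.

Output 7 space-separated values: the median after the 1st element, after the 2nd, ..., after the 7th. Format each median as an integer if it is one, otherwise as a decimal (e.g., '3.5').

Step 1: insert 18 -> lo=[18] (size 1, max 18) hi=[] (size 0) -> median=18
Step 2: insert 19 -> lo=[18] (size 1, max 18) hi=[19] (size 1, min 19) -> median=18.5
Step 3: insert 20 -> lo=[18, 19] (size 2, max 19) hi=[20] (size 1, min 20) -> median=19
Step 4: insert 1 -> lo=[1, 18] (size 2, max 18) hi=[19, 20] (size 2, min 19) -> median=18.5
Step 5: insert 48 -> lo=[1, 18, 19] (size 3, max 19) hi=[20, 48] (size 2, min 20) -> median=19
Step 6: insert 20 -> lo=[1, 18, 19] (size 3, max 19) hi=[20, 20, 48] (size 3, min 20) -> median=19.5
Step 7: insert 5 -> lo=[1, 5, 18, 19] (size 4, max 19) hi=[20, 20, 48] (size 3, min 20) -> median=19

Answer: 18 18.5 19 18.5 19 19.5 19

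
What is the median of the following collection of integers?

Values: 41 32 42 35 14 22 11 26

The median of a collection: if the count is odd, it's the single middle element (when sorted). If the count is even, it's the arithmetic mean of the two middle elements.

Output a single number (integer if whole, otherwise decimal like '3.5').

Answer: 29

Derivation:
Step 1: insert 41 -> lo=[41] (size 1, max 41) hi=[] (size 0) -> median=41
Step 2: insert 32 -> lo=[32] (size 1, max 32) hi=[41] (size 1, min 41) -> median=36.5
Step 3: insert 42 -> lo=[32, 41] (size 2, max 41) hi=[42] (size 1, min 42) -> median=41
Step 4: insert 35 -> lo=[32, 35] (size 2, max 35) hi=[41, 42] (size 2, min 41) -> median=38
Step 5: insert 14 -> lo=[14, 32, 35] (size 3, max 35) hi=[41, 42] (size 2, min 41) -> median=35
Step 6: insert 22 -> lo=[14, 22, 32] (size 3, max 32) hi=[35, 41, 42] (size 3, min 35) -> median=33.5
Step 7: insert 11 -> lo=[11, 14, 22, 32] (size 4, max 32) hi=[35, 41, 42] (size 3, min 35) -> median=32
Step 8: insert 26 -> lo=[11, 14, 22, 26] (size 4, max 26) hi=[32, 35, 41, 42] (size 4, min 32) -> median=29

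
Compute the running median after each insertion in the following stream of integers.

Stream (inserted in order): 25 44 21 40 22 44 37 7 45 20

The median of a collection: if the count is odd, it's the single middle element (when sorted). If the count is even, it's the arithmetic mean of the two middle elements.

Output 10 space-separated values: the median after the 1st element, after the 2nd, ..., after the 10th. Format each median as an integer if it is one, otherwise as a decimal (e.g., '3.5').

Step 1: insert 25 -> lo=[25] (size 1, max 25) hi=[] (size 0) -> median=25
Step 2: insert 44 -> lo=[25] (size 1, max 25) hi=[44] (size 1, min 44) -> median=34.5
Step 3: insert 21 -> lo=[21, 25] (size 2, max 25) hi=[44] (size 1, min 44) -> median=25
Step 4: insert 40 -> lo=[21, 25] (size 2, max 25) hi=[40, 44] (size 2, min 40) -> median=32.5
Step 5: insert 22 -> lo=[21, 22, 25] (size 3, max 25) hi=[40, 44] (size 2, min 40) -> median=25
Step 6: insert 44 -> lo=[21, 22, 25] (size 3, max 25) hi=[40, 44, 44] (size 3, min 40) -> median=32.5
Step 7: insert 37 -> lo=[21, 22, 25, 37] (size 4, max 37) hi=[40, 44, 44] (size 3, min 40) -> median=37
Step 8: insert 7 -> lo=[7, 21, 22, 25] (size 4, max 25) hi=[37, 40, 44, 44] (size 4, min 37) -> median=31
Step 9: insert 45 -> lo=[7, 21, 22, 25, 37] (size 5, max 37) hi=[40, 44, 44, 45] (size 4, min 40) -> median=37
Step 10: insert 20 -> lo=[7, 20, 21, 22, 25] (size 5, max 25) hi=[37, 40, 44, 44, 45] (size 5, min 37) -> median=31

Answer: 25 34.5 25 32.5 25 32.5 37 31 37 31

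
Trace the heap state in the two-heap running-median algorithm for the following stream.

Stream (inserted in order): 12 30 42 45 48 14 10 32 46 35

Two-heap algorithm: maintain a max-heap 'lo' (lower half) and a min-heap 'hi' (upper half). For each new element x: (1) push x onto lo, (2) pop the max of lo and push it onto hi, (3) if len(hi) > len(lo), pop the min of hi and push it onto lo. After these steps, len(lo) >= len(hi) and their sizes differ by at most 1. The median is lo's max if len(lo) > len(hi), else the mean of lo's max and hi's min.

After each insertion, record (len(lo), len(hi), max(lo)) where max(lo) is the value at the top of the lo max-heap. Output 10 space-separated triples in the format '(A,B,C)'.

Answer: (1,0,12) (1,1,12) (2,1,30) (2,2,30) (3,2,42) (3,3,30) (4,3,30) (4,4,30) (5,4,32) (5,5,32)

Derivation:
Step 1: insert 12 -> lo=[12] hi=[] -> (len(lo)=1, len(hi)=0, max(lo)=12)
Step 2: insert 30 -> lo=[12] hi=[30] -> (len(lo)=1, len(hi)=1, max(lo)=12)
Step 3: insert 42 -> lo=[12, 30] hi=[42] -> (len(lo)=2, len(hi)=1, max(lo)=30)
Step 4: insert 45 -> lo=[12, 30] hi=[42, 45] -> (len(lo)=2, len(hi)=2, max(lo)=30)
Step 5: insert 48 -> lo=[12, 30, 42] hi=[45, 48] -> (len(lo)=3, len(hi)=2, max(lo)=42)
Step 6: insert 14 -> lo=[12, 14, 30] hi=[42, 45, 48] -> (len(lo)=3, len(hi)=3, max(lo)=30)
Step 7: insert 10 -> lo=[10, 12, 14, 30] hi=[42, 45, 48] -> (len(lo)=4, len(hi)=3, max(lo)=30)
Step 8: insert 32 -> lo=[10, 12, 14, 30] hi=[32, 42, 45, 48] -> (len(lo)=4, len(hi)=4, max(lo)=30)
Step 9: insert 46 -> lo=[10, 12, 14, 30, 32] hi=[42, 45, 46, 48] -> (len(lo)=5, len(hi)=4, max(lo)=32)
Step 10: insert 35 -> lo=[10, 12, 14, 30, 32] hi=[35, 42, 45, 46, 48] -> (len(lo)=5, len(hi)=5, max(lo)=32)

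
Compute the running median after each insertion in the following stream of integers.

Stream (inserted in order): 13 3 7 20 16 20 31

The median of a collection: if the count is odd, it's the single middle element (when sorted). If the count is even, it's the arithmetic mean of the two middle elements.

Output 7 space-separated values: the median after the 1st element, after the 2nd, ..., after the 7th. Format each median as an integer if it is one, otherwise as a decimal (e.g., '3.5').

Answer: 13 8 7 10 13 14.5 16

Derivation:
Step 1: insert 13 -> lo=[13] (size 1, max 13) hi=[] (size 0) -> median=13
Step 2: insert 3 -> lo=[3] (size 1, max 3) hi=[13] (size 1, min 13) -> median=8
Step 3: insert 7 -> lo=[3, 7] (size 2, max 7) hi=[13] (size 1, min 13) -> median=7
Step 4: insert 20 -> lo=[3, 7] (size 2, max 7) hi=[13, 20] (size 2, min 13) -> median=10
Step 5: insert 16 -> lo=[3, 7, 13] (size 3, max 13) hi=[16, 20] (size 2, min 16) -> median=13
Step 6: insert 20 -> lo=[3, 7, 13] (size 3, max 13) hi=[16, 20, 20] (size 3, min 16) -> median=14.5
Step 7: insert 31 -> lo=[3, 7, 13, 16] (size 4, max 16) hi=[20, 20, 31] (size 3, min 20) -> median=16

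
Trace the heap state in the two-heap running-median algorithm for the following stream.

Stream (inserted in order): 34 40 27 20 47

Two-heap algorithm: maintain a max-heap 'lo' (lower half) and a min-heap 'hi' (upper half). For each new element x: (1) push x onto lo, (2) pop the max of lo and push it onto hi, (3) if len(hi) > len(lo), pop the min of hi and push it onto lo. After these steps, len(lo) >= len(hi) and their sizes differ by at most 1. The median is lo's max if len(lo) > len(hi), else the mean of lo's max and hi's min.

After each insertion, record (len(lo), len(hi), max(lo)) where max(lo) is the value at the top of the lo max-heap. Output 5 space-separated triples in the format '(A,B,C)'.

Answer: (1,0,34) (1,1,34) (2,1,34) (2,2,27) (3,2,34)

Derivation:
Step 1: insert 34 -> lo=[34] hi=[] -> (len(lo)=1, len(hi)=0, max(lo)=34)
Step 2: insert 40 -> lo=[34] hi=[40] -> (len(lo)=1, len(hi)=1, max(lo)=34)
Step 3: insert 27 -> lo=[27, 34] hi=[40] -> (len(lo)=2, len(hi)=1, max(lo)=34)
Step 4: insert 20 -> lo=[20, 27] hi=[34, 40] -> (len(lo)=2, len(hi)=2, max(lo)=27)
Step 5: insert 47 -> lo=[20, 27, 34] hi=[40, 47] -> (len(lo)=3, len(hi)=2, max(lo)=34)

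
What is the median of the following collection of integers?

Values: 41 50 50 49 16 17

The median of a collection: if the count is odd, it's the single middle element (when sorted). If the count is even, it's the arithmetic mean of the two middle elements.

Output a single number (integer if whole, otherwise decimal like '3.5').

Step 1: insert 41 -> lo=[41] (size 1, max 41) hi=[] (size 0) -> median=41
Step 2: insert 50 -> lo=[41] (size 1, max 41) hi=[50] (size 1, min 50) -> median=45.5
Step 3: insert 50 -> lo=[41, 50] (size 2, max 50) hi=[50] (size 1, min 50) -> median=50
Step 4: insert 49 -> lo=[41, 49] (size 2, max 49) hi=[50, 50] (size 2, min 50) -> median=49.5
Step 5: insert 16 -> lo=[16, 41, 49] (size 3, max 49) hi=[50, 50] (size 2, min 50) -> median=49
Step 6: insert 17 -> lo=[16, 17, 41] (size 3, max 41) hi=[49, 50, 50] (size 3, min 49) -> median=45

Answer: 45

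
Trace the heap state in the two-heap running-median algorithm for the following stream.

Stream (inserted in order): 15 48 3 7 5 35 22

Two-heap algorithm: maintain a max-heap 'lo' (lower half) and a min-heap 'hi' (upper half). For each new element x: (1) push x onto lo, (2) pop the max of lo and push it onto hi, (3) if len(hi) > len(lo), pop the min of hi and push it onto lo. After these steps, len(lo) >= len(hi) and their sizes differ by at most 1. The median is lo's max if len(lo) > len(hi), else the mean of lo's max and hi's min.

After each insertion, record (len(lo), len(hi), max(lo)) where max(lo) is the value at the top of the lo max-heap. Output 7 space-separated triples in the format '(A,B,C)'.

Answer: (1,0,15) (1,1,15) (2,1,15) (2,2,7) (3,2,7) (3,3,7) (4,3,15)

Derivation:
Step 1: insert 15 -> lo=[15] hi=[] -> (len(lo)=1, len(hi)=0, max(lo)=15)
Step 2: insert 48 -> lo=[15] hi=[48] -> (len(lo)=1, len(hi)=1, max(lo)=15)
Step 3: insert 3 -> lo=[3, 15] hi=[48] -> (len(lo)=2, len(hi)=1, max(lo)=15)
Step 4: insert 7 -> lo=[3, 7] hi=[15, 48] -> (len(lo)=2, len(hi)=2, max(lo)=7)
Step 5: insert 5 -> lo=[3, 5, 7] hi=[15, 48] -> (len(lo)=3, len(hi)=2, max(lo)=7)
Step 6: insert 35 -> lo=[3, 5, 7] hi=[15, 35, 48] -> (len(lo)=3, len(hi)=3, max(lo)=7)
Step 7: insert 22 -> lo=[3, 5, 7, 15] hi=[22, 35, 48] -> (len(lo)=4, len(hi)=3, max(lo)=15)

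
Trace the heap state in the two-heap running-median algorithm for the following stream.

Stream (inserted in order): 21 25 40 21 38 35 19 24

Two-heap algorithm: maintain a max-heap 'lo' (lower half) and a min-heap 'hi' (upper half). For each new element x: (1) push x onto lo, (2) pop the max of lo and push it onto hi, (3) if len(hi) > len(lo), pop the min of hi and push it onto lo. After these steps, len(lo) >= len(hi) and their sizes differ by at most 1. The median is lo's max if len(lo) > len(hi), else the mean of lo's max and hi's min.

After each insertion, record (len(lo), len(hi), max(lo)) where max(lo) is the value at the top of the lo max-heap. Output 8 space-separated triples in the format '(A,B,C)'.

Answer: (1,0,21) (1,1,21) (2,1,25) (2,2,21) (3,2,25) (3,3,25) (4,3,25) (4,4,24)

Derivation:
Step 1: insert 21 -> lo=[21] hi=[] -> (len(lo)=1, len(hi)=0, max(lo)=21)
Step 2: insert 25 -> lo=[21] hi=[25] -> (len(lo)=1, len(hi)=1, max(lo)=21)
Step 3: insert 40 -> lo=[21, 25] hi=[40] -> (len(lo)=2, len(hi)=1, max(lo)=25)
Step 4: insert 21 -> lo=[21, 21] hi=[25, 40] -> (len(lo)=2, len(hi)=2, max(lo)=21)
Step 5: insert 38 -> lo=[21, 21, 25] hi=[38, 40] -> (len(lo)=3, len(hi)=2, max(lo)=25)
Step 6: insert 35 -> lo=[21, 21, 25] hi=[35, 38, 40] -> (len(lo)=3, len(hi)=3, max(lo)=25)
Step 7: insert 19 -> lo=[19, 21, 21, 25] hi=[35, 38, 40] -> (len(lo)=4, len(hi)=3, max(lo)=25)
Step 8: insert 24 -> lo=[19, 21, 21, 24] hi=[25, 35, 38, 40] -> (len(lo)=4, len(hi)=4, max(lo)=24)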